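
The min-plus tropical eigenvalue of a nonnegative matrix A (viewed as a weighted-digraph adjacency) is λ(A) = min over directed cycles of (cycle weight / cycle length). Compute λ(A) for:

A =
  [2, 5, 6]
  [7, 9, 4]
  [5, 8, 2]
λ(A) = 2

Enumerate directed cycles and compute their means (weight / length). Sample:
  cycle 0 → 0: weight = 2, length = 1, mean = 2/1 ≈ 2.000
  cycle 1 → 1: weight = 9, length = 1, mean = 9/1 ≈ 9.000
  cycle 2 → 2: weight = 2, length = 1, mean = 2/1 ≈ 2.000
  cycle 0 → 1 → 0: weight = 12, length = 2, mean = 12/2 ≈ 6.000
  cycle 0 → 2 → 0: weight = 11, length = 2, mean = 11/2 ≈ 5.500
  cycle 1 → 0 → 1: weight = 12, length = 2, mean = 12/2 ≈ 6.000
Minimum mean = 2.000, attained e.g. along the cycle 0 → 0 with weight 2 and length 1. So λ(A) = 2/1 = 2.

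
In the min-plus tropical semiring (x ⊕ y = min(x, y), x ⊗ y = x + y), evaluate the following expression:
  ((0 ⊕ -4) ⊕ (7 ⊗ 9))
((0 ⊕ -4) ⊕ (7 ⊗ 9)) = -4

Expand innermost to outermost. Recall ⊕ takes the minimum of its arguments and ⊗ takes their sum. Working out the expression ((0 ⊕ -4) ⊕ (7 ⊗ 9)) gives -4.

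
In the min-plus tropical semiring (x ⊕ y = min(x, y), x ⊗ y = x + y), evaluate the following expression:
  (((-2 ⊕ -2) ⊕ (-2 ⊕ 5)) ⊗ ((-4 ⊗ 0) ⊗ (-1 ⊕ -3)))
(((-2 ⊕ -2) ⊕ (-2 ⊕ 5)) ⊗ ((-4 ⊗ 0) ⊗ (-1 ⊕ -3))) = -9

Expand innermost to outermost. Recall ⊕ takes the minimum of its arguments and ⊗ takes their sum. Working out the expression (((-2 ⊕ -2) ⊕ (-2 ⊕ 5)) ⊗ ((-4 ⊗ 0) ⊗ (-1 ⊕ -3))) gives -9.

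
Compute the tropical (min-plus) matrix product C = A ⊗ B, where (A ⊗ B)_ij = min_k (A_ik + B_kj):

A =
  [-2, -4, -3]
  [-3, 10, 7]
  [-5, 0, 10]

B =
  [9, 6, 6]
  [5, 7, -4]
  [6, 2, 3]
A ⊗ B =
  [1, -1, -8]
  [6, 3, 3]
  [4, 1, -4]

Apply the min-plus product entry-by-entry:
  C[0][0] = min over k of (A[0][0] + B[0][0] = -2 + 9 = 7, A[0][1] + B[1][0] = -4 + 5 = 1, A[0][2] + B[2][0] = -3 + 6 = 3) = 1 (attained at k = 1)
  C[0][1] = min over k of (A[0][0] + B[0][1] = -2 + 6 = 4, A[0][1] + B[1][1] = -4 + 7 = 3, A[0][2] + B[2][1] = -3 + 2 = -1) = -1 (attained at k = 2)
  C[0][2] = min over k of (A[0][0] + B[0][2] = -2 + 6 = 4, A[0][1] + B[1][2] = -4 + -4 = -8, A[0][2] + B[2][2] = -3 + 3 = 0) = -8 (attained at k = 1)
  C[1][0] = min over k of (A[1][0] + B[0][0] = -3 + 9 = 6, A[1][1] + B[1][0] = 10 + 5 = 15, A[1][2] + B[2][0] = 7 + 6 = 13) = 6 (attained at k = 0)
  C[1][1] = min over k of (A[1][0] + B[0][1] = -3 + 6 = 3, A[1][1] + B[1][1] = 10 + 7 = 17, A[1][2] + B[2][1] = 7 + 2 = 9) = 3 (attained at k = 0)
  C[1][2] = min over k of (A[1][0] + B[0][2] = -3 + 6 = 3, A[1][1] + B[1][2] = 10 + -4 = 6, A[1][2] + B[2][2] = 7 + 3 = 10) = 3 (attained at k = 0)
  C[2][0] = min over k of (A[2][0] + B[0][0] = -5 + 9 = 4, A[2][1] + B[1][0] = 0 + 5 = 5, A[2][2] + B[2][0] = 10 + 6 = 16) = 4 (attained at k = 0)
  C[2][1] = min over k of (A[2][0] + B[0][1] = -5 + 6 = 1, A[2][1] + B[1][1] = 0 + 7 = 7, A[2][2] + B[2][1] = 10 + 2 = 12) = 1 (attained at k = 0)
  C[2][2] = min over k of (A[2][0] + B[0][2] = -5 + 6 = 1, A[2][1] + B[1][2] = 0 + -4 = -4, A[2][2] + B[2][2] = 10 + 3 = 13) = -4 (attained at k = 1)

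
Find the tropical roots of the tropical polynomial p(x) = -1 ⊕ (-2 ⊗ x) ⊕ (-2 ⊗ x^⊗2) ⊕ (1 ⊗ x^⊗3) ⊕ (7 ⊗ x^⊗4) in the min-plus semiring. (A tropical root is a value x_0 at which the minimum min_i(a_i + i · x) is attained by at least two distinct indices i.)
Roots: {-6, -3, 0, 1}

Each tropical root is a break point of the lower envelope of the lines y = a_i + i · x (there are 5 lines, with slopes 0, 1, ..., 4). Only the lines that attain the minimum somewhere contribute to roots; other lines are dominated. Here the surviving (envelope) indices are i = 4, i = 3, i = 2, i = 1, i = 0.
Intersections between consecutive envelope lines give the roots: for adjacent envelope indices i < j the intersection is x = (a_i − a_j) / (j − i). Reading off the sorted break points: {-6, -3, 0, 1}.
Verification: at each break x_0, at least two indices attain the minimum of min_i(a_i + i · x_0).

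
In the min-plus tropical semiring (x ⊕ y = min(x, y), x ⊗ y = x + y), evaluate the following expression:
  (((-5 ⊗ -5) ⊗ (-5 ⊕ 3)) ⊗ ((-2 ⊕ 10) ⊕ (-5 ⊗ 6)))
(((-5 ⊗ -5) ⊗ (-5 ⊕ 3)) ⊗ ((-2 ⊕ 10) ⊕ (-5 ⊗ 6))) = -17

Expand innermost to outermost. Recall ⊕ takes the minimum of its arguments and ⊗ takes their sum. Working out the expression (((-5 ⊗ -5) ⊗ (-5 ⊕ 3)) ⊗ ((-2 ⊕ 10) ⊕ (-5 ⊗ 6))) gives -17.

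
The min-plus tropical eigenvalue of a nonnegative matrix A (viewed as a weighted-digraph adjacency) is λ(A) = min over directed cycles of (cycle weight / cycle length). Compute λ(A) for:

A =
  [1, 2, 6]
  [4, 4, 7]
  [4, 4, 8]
λ(A) = 1

Enumerate directed cycles and compute their means (weight / length). Sample:
  cycle 0 → 0: weight = 1, length = 1, mean = 1/1 ≈ 1.000
  cycle 1 → 1: weight = 4, length = 1, mean = 4/1 ≈ 4.000
  cycle 2 → 2: weight = 8, length = 1, mean = 8/1 ≈ 8.000
  cycle 0 → 1 → 0: weight = 6, length = 2, mean = 6/2 ≈ 3.000
  cycle 0 → 2 → 0: weight = 10, length = 2, mean = 10/2 ≈ 5.000
  cycle 1 → 0 → 1: weight = 6, length = 2, mean = 6/2 ≈ 3.000
Minimum mean = 1.000, attained e.g. along the cycle 0 → 0 with weight 1 and length 1. So λ(A) = 1/1 = 1.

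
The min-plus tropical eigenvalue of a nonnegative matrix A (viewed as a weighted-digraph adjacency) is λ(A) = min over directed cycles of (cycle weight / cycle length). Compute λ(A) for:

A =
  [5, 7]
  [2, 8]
λ(A) = 9/2

Enumerate directed cycles and compute their means (weight / length). Sample:
  cycle 0 → 0: weight = 5, length = 1, mean = 5/1 ≈ 5.000
  cycle 1 → 1: weight = 8, length = 1, mean = 8/1 ≈ 8.000
  cycle 0 → 1 → 0: weight = 9, length = 2, mean = 9/2 ≈ 4.500
  cycle 1 → 0 → 1: weight = 9, length = 2, mean = 9/2 ≈ 4.500
Minimum mean = 4.500, attained e.g. along the cycle 0 → 1 → 0 with weight 9 and length 2. So λ(A) = 9/2 = 9/2.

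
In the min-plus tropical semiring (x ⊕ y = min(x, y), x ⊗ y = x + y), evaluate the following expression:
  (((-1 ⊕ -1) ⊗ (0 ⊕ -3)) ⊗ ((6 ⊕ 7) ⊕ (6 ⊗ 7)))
(((-1 ⊕ -1) ⊗ (0 ⊕ -3)) ⊗ ((6 ⊕ 7) ⊕ (6 ⊗ 7))) = 2

Expand innermost to outermost. Recall ⊕ takes the minimum of its arguments and ⊗ takes their sum. Working out the expression (((-1 ⊕ -1) ⊗ (0 ⊕ -3)) ⊗ ((6 ⊕ 7) ⊕ (6 ⊗ 7))) gives 2.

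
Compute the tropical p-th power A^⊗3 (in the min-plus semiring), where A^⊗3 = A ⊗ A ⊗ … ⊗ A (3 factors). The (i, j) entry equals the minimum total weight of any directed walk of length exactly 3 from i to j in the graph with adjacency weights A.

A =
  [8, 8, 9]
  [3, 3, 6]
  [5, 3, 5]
A^⊗3 =
  [14, 14, 17]
  [9, 9, 12]
  [9, 9, 12]

Each entry (A^⊗3)_ij equals the minimum over all length-3 walks i = v_0 → v_1 → … → v_3 = j of Σ_t A[v_t][v_{t+1}]. For example, for (i, j) = (0, 2) we minimise over 9 possible intermediate vertex sequences; the minimum is 17, attained along the walk 0 → 1 → 1 → 2.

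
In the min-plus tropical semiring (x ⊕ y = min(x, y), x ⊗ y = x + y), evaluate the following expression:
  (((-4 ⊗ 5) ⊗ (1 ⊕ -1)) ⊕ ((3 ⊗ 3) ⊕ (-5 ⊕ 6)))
(((-4 ⊗ 5) ⊗ (1 ⊕ -1)) ⊕ ((3 ⊗ 3) ⊕ (-5 ⊕ 6))) = -5

Expand innermost to outermost. Recall ⊕ takes the minimum of its arguments and ⊗ takes their sum. Working out the expression (((-4 ⊗ 5) ⊗ (1 ⊕ -1)) ⊕ ((3 ⊗ 3) ⊕ (-5 ⊕ 6))) gives -5.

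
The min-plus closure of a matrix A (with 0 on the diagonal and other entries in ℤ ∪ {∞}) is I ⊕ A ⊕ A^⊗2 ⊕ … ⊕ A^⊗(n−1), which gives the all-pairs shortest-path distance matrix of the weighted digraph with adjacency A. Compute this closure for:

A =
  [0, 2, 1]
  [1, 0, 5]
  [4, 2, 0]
Closure =
  [0, 2, 1]
  [1, 0, 2]
  [3, 2, 0]

This is the Floyd-Warshall all-pairs shortest-path computation. For each intermediate vertex k = 0, 1, …, 2, update dist[i][j] ← min(dist[i][j], dist[i][k] + dist[k][j]). The final matrix gives, for each (i, j), the minimum total weight of any directed path from i to j (possibly empty when i = j).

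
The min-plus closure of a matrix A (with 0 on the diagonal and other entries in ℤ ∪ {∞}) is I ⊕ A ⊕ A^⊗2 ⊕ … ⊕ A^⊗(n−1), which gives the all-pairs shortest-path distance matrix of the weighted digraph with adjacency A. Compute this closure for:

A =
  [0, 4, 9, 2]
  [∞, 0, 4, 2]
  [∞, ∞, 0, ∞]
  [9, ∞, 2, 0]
Closure =
  [0, 4, 4, 2]
  [11, 0, 4, 2]
  [∞, ∞, 0, ∞]
  [9, 13, 2, 0]

This is the Floyd-Warshall all-pairs shortest-path computation. For each intermediate vertex k = 0, 1, …, 3, update dist[i][j] ← min(dist[i][j], dist[i][k] + dist[k][j]). The final matrix gives, for each (i, j), the minimum total weight of any directed path from i to j (possibly empty when i = j).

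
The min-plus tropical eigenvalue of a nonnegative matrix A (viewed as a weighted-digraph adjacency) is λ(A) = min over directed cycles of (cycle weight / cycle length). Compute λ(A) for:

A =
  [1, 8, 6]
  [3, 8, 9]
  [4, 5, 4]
λ(A) = 1

Enumerate directed cycles and compute their means (weight / length). Sample:
  cycle 0 → 0: weight = 1, length = 1, mean = 1/1 ≈ 1.000
  cycle 1 → 1: weight = 8, length = 1, mean = 8/1 ≈ 8.000
  cycle 2 → 2: weight = 4, length = 1, mean = 4/1 ≈ 4.000
  cycle 0 → 1 → 0: weight = 11, length = 2, mean = 11/2 ≈ 5.500
  cycle 0 → 2 → 0: weight = 10, length = 2, mean = 10/2 ≈ 5.000
  cycle 1 → 0 → 1: weight = 11, length = 2, mean = 11/2 ≈ 5.500
Minimum mean = 1.000, attained e.g. along the cycle 0 → 0 with weight 1 and length 1. So λ(A) = 1/1 = 1.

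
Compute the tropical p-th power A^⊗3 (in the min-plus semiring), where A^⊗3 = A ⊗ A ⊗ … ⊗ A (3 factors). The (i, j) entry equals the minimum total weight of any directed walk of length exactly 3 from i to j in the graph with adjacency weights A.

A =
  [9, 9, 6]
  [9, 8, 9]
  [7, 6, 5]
A^⊗3 =
  [18, 17, 16]
  [21, 20, 19]
  [17, 16, 15]

Each entry (A^⊗3)_ij equals the minimum over all length-3 walks i = v_0 → v_1 → … → v_3 = j of Σ_t A[v_t][v_{t+1}]. For example, for (i, j) = (0, 2) we minimise over 9 possible intermediate vertex sequences; the minimum is 16, attained along the walk 0 → 2 → 2 → 2.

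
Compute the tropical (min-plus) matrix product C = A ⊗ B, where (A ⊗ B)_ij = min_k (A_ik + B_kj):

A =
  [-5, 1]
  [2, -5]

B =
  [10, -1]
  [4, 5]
A ⊗ B =
  [5, -6]
  [-1, 0]

Apply the min-plus product entry-by-entry:
  C[0][0] = min over k of (A[0][0] + B[0][0] = -5 + 10 = 5, A[0][1] + B[1][0] = 1 + 4 = 5) = 5 (attained at k = 0)
  C[0][1] = min over k of (A[0][0] + B[0][1] = -5 + -1 = -6, A[0][1] + B[1][1] = 1 + 5 = 6) = -6 (attained at k = 0)
  C[1][0] = min over k of (A[1][0] + B[0][0] = 2 + 10 = 12, A[1][1] + B[1][0] = -5 + 4 = -1) = -1 (attained at k = 1)
  C[1][1] = min over k of (A[1][0] + B[0][1] = 2 + -1 = 1, A[1][1] + B[1][1] = -5 + 5 = 0) = 0 (attained at k = 1)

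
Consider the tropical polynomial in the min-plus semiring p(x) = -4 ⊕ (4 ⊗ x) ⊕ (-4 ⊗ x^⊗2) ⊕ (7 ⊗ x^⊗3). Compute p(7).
p(7) = -4

A tropical monomial a ⊗ x^⊗i evaluates to a + i · x. Evaluating each term at x = 7:
  Term 0 contributes -4 + 0 · 7 = -4
  Term 1 contributes 4 + 1 · 7 = 11
  Term 2 contributes -4 + 2 · 7 = 10
  Term 3 contributes 7 + 3 · 7 = 28
p(7) = ⊕ of these = min[-4, 11, 10, 28] = -4.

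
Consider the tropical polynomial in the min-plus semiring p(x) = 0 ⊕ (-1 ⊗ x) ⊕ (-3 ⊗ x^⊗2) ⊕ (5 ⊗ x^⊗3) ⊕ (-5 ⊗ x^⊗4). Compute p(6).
p(6) = 0

A tropical monomial a ⊗ x^⊗i evaluates to a + i · x. Evaluating each term at x = 6:
  Term 0 contributes 0 + 0 · 6 = 0
  Term 1 contributes -1 + 1 · 6 = 5
  Term 2 contributes -3 + 2 · 6 = 9
  Term 3 contributes 5 + 3 · 6 = 23
  Term 4 contributes -5 + 4 · 6 = 19
p(6) = ⊕ of these = min[0, 5, 9, 23, 19] = 0.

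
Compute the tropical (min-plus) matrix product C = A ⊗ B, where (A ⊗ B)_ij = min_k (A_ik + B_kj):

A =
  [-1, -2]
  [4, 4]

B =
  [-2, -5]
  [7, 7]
A ⊗ B =
  [-3, -6]
  [2, -1]

Apply the min-plus product entry-by-entry:
  C[0][0] = min over k of (A[0][0] + B[0][0] = -1 + -2 = -3, A[0][1] + B[1][0] = -2 + 7 = 5) = -3 (attained at k = 0)
  C[0][1] = min over k of (A[0][0] + B[0][1] = -1 + -5 = -6, A[0][1] + B[1][1] = -2 + 7 = 5) = -6 (attained at k = 0)
  C[1][0] = min over k of (A[1][0] + B[0][0] = 4 + -2 = 2, A[1][1] + B[1][0] = 4 + 7 = 11) = 2 (attained at k = 0)
  C[1][1] = min over k of (A[1][0] + B[0][1] = 4 + -5 = -1, A[1][1] + B[1][1] = 4 + 7 = 11) = -1 (attained at k = 0)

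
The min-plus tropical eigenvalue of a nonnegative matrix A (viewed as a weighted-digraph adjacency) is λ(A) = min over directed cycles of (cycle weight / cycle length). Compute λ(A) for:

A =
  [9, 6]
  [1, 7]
λ(A) = 7/2

Enumerate directed cycles and compute their means (weight / length). Sample:
  cycle 0 → 0: weight = 9, length = 1, mean = 9/1 ≈ 9.000
  cycle 1 → 1: weight = 7, length = 1, mean = 7/1 ≈ 7.000
  cycle 0 → 1 → 0: weight = 7, length = 2, mean = 7/2 ≈ 3.500
  cycle 1 → 0 → 1: weight = 7, length = 2, mean = 7/2 ≈ 3.500
Minimum mean = 3.500, attained e.g. along the cycle 0 → 1 → 0 with weight 7 and length 2. So λ(A) = 7/2 = 7/2.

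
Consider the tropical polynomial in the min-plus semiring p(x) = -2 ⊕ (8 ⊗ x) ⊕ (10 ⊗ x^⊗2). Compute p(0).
p(0) = -2

A tropical monomial a ⊗ x^⊗i evaluates to a + i · x. Evaluating each term at x = 0:
  Term 0 contributes -2 + 0 · 0 = -2
  Term 1 contributes 8 + 1 · 0 = 8
  Term 2 contributes 10 + 2 · 0 = 10
p(0) = ⊕ of these = min[-2, 8, 10] = -2.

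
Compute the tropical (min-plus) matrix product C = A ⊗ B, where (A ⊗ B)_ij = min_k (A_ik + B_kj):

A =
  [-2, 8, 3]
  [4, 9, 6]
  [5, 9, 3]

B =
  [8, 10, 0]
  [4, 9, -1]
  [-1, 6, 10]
A ⊗ B =
  [2, 8, -2]
  [5, 12, 4]
  [2, 9, 5]

Apply the min-plus product entry-by-entry:
  C[0][0] = min over k of (A[0][0] + B[0][0] = -2 + 8 = 6, A[0][1] + B[1][0] = 8 + 4 = 12, A[0][2] + B[2][0] = 3 + -1 = 2) = 2 (attained at k = 2)
  C[0][1] = min over k of (A[0][0] + B[0][1] = -2 + 10 = 8, A[0][1] + B[1][1] = 8 + 9 = 17, A[0][2] + B[2][1] = 3 + 6 = 9) = 8 (attained at k = 0)
  C[0][2] = min over k of (A[0][0] + B[0][2] = -2 + 0 = -2, A[0][1] + B[1][2] = 8 + -1 = 7, A[0][2] + B[2][2] = 3 + 10 = 13) = -2 (attained at k = 0)
  C[1][0] = min over k of (A[1][0] + B[0][0] = 4 + 8 = 12, A[1][1] + B[1][0] = 9 + 4 = 13, A[1][2] + B[2][0] = 6 + -1 = 5) = 5 (attained at k = 2)
  C[1][1] = min over k of (A[1][0] + B[0][1] = 4 + 10 = 14, A[1][1] + B[1][1] = 9 + 9 = 18, A[1][2] + B[2][1] = 6 + 6 = 12) = 12 (attained at k = 2)
  C[1][2] = min over k of (A[1][0] + B[0][2] = 4 + 0 = 4, A[1][1] + B[1][2] = 9 + -1 = 8, A[1][2] + B[2][2] = 6 + 10 = 16) = 4 (attained at k = 0)
  C[2][0] = min over k of (A[2][0] + B[0][0] = 5 + 8 = 13, A[2][1] + B[1][0] = 9 + 4 = 13, A[2][2] + B[2][0] = 3 + -1 = 2) = 2 (attained at k = 2)
  C[2][1] = min over k of (A[2][0] + B[0][1] = 5 + 10 = 15, A[2][1] + B[1][1] = 9 + 9 = 18, A[2][2] + B[2][1] = 3 + 6 = 9) = 9 (attained at k = 2)
  C[2][2] = min over k of (A[2][0] + B[0][2] = 5 + 0 = 5, A[2][1] + B[1][2] = 9 + -1 = 8, A[2][2] + B[2][2] = 3 + 10 = 13) = 5 (attained at k = 0)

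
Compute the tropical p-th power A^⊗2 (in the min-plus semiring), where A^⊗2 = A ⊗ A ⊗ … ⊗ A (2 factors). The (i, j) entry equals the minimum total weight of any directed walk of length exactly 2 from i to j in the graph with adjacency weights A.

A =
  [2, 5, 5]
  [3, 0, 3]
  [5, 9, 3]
A^⊗2 =
  [4, 5, 7]
  [3, 0, 3]
  [7, 9, 6]

Each entry (A^⊗2)_ij equals the minimum over all length-2 walks i = v_0 → v_1 → … → v_2 = j of Σ_t A[v_t][v_{t+1}]. For example, for (i, j) = (0, 2) we minimise over 3 possible intermediate vertex sequences; the minimum is 7, attained along the walk 0 → 0 → 2.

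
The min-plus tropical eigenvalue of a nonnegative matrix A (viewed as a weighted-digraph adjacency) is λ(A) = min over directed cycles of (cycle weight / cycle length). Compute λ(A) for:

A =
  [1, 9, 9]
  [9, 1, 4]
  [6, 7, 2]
λ(A) = 1

Enumerate directed cycles and compute their means (weight / length). Sample:
  cycle 0 → 0: weight = 1, length = 1, mean = 1/1 ≈ 1.000
  cycle 1 → 1: weight = 1, length = 1, mean = 1/1 ≈ 1.000
  cycle 2 → 2: weight = 2, length = 1, mean = 2/1 ≈ 2.000
  cycle 0 → 1 → 0: weight = 18, length = 2, mean = 18/2 ≈ 9.000
  cycle 0 → 2 → 0: weight = 15, length = 2, mean = 15/2 ≈ 7.500
  cycle 1 → 0 → 1: weight = 18, length = 2, mean = 18/2 ≈ 9.000
Minimum mean = 1.000, attained e.g. along the cycle 0 → 0 with weight 1 and length 1. So λ(A) = 1/1 = 1.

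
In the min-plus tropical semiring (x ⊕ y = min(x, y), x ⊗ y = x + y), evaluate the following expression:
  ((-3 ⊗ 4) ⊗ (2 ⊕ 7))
((-3 ⊗ 4) ⊗ (2 ⊕ 7)) = 3

Expand innermost to outermost. Recall ⊕ takes the minimum of its arguments and ⊗ takes their sum. Working out the expression ((-3 ⊗ 4) ⊗ (2 ⊕ 7)) gives 3.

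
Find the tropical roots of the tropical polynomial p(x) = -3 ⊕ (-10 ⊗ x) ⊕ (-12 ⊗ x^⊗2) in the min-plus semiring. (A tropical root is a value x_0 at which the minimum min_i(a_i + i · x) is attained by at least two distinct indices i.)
Roots: {2, 7}

Each tropical root is a break point of the lower envelope of the lines y = a_i + i · x (there are 3 lines, with slopes 0, 1, ..., 2). Only the lines that attain the minimum somewhere contribute to roots; other lines are dominated. Here the surviving (envelope) indices are i = 2, i = 1, i = 0.
Intersections between consecutive envelope lines give the roots: for adjacent envelope indices i < j the intersection is x = (a_i − a_j) / (j − i). Reading off the sorted break points: {2, 7}.
Verification: at each break x_0, at least two indices attain the minimum of min_i(a_i + i · x_0).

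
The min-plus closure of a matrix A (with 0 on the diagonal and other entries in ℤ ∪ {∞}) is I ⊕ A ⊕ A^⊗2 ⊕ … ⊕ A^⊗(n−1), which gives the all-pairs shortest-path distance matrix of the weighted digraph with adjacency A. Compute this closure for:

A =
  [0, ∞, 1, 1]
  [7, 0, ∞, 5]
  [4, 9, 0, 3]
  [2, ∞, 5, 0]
Closure =
  [0, 10, 1, 1]
  [7, 0, 8, 5]
  [4, 9, 0, 3]
  [2, 12, 3, 0]

This is the Floyd-Warshall all-pairs shortest-path computation. For each intermediate vertex k = 0, 1, …, 3, update dist[i][j] ← min(dist[i][j], dist[i][k] + dist[k][j]). The final matrix gives, for each (i, j), the minimum total weight of any directed path from i to j (possibly empty when i = j).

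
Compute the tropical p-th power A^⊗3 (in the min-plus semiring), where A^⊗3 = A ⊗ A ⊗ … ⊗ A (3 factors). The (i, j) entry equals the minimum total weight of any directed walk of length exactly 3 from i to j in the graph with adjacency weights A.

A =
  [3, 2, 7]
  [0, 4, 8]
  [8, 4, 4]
A^⊗3 =
  [5, 4, 9]
  [2, 5, 10]
  [7, 6, 11]

Each entry (A^⊗3)_ij equals the minimum over all length-3 walks i = v_0 → v_1 → … → v_3 = j of Σ_t A[v_t][v_{t+1}]. For example, for (i, j) = (0, 2) we minimise over 9 possible intermediate vertex sequences; the minimum is 9, attained along the walk 0 → 1 → 0 → 2.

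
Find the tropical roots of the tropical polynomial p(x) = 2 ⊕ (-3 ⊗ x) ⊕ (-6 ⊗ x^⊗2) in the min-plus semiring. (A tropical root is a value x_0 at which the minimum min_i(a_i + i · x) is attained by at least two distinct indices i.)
Roots: {3, 5}

Each tropical root is a break point of the lower envelope of the lines y = a_i + i · x (there are 3 lines, with slopes 0, 1, ..., 2). Only the lines that attain the minimum somewhere contribute to roots; other lines are dominated. Here the surviving (envelope) indices are i = 2, i = 1, i = 0.
Intersections between consecutive envelope lines give the roots: for adjacent envelope indices i < j the intersection is x = (a_i − a_j) / (j − i). Reading off the sorted break points: {3, 5}.
Verification: at each break x_0, at least two indices attain the minimum of min_i(a_i + i · x_0).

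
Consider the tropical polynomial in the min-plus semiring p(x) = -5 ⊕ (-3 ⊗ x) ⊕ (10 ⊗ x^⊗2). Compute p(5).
p(5) = -5

A tropical monomial a ⊗ x^⊗i evaluates to a + i · x. Evaluating each term at x = 5:
  Term 0 contributes -5 + 0 · 5 = -5
  Term 1 contributes -3 + 1 · 5 = 2
  Term 2 contributes 10 + 2 · 5 = 20
p(5) = ⊕ of these = min[-5, 2, 20] = -5.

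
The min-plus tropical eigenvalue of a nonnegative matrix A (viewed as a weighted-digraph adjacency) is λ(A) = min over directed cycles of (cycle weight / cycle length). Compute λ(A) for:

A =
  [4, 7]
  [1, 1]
λ(A) = 1

Enumerate directed cycles and compute their means (weight / length). Sample:
  cycle 0 → 0: weight = 4, length = 1, mean = 4/1 ≈ 4.000
  cycle 1 → 1: weight = 1, length = 1, mean = 1/1 ≈ 1.000
  cycle 0 → 1 → 0: weight = 8, length = 2, mean = 8/2 ≈ 4.000
  cycle 1 → 0 → 1: weight = 8, length = 2, mean = 8/2 ≈ 4.000
Minimum mean = 1.000, attained e.g. along the cycle 1 → 1 with weight 1 and length 1. So λ(A) = 1/1 = 1.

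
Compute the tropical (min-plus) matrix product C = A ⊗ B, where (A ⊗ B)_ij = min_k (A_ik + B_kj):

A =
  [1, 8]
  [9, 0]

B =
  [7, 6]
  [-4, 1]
A ⊗ B =
  [4, 7]
  [-4, 1]

Apply the min-plus product entry-by-entry:
  C[0][0] = min over k of (A[0][0] + B[0][0] = 1 + 7 = 8, A[0][1] + B[1][0] = 8 + -4 = 4) = 4 (attained at k = 1)
  C[0][1] = min over k of (A[0][0] + B[0][1] = 1 + 6 = 7, A[0][1] + B[1][1] = 8 + 1 = 9) = 7 (attained at k = 0)
  C[1][0] = min over k of (A[1][0] + B[0][0] = 9 + 7 = 16, A[1][1] + B[1][0] = 0 + -4 = -4) = -4 (attained at k = 1)
  C[1][1] = min over k of (A[1][0] + B[0][1] = 9 + 6 = 15, A[1][1] + B[1][1] = 0 + 1 = 1) = 1 (attained at k = 1)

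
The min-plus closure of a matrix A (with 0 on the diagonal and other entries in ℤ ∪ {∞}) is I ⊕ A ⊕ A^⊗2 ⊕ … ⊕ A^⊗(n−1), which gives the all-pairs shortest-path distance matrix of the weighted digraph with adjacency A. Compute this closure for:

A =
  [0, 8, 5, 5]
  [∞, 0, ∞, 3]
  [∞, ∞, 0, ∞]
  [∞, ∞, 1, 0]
Closure =
  [0, 8, 5, 5]
  [∞, 0, 4, 3]
  [∞, ∞, 0, ∞]
  [∞, ∞, 1, 0]

This is the Floyd-Warshall all-pairs shortest-path computation. For each intermediate vertex k = 0, 1, …, 3, update dist[i][j] ← min(dist[i][j], dist[i][k] + dist[k][j]). The final matrix gives, for each (i, j), the minimum total weight of any directed path from i to j (possibly empty when i = j).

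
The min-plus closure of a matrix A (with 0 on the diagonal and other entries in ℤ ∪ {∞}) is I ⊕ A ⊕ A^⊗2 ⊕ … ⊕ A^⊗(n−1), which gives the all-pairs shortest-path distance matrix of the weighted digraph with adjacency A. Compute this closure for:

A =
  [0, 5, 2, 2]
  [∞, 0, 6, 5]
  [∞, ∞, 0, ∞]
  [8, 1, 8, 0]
Closure =
  [0, 3, 2, 2]
  [13, 0, 6, 5]
  [∞, ∞, 0, ∞]
  [8, 1, 7, 0]

This is the Floyd-Warshall all-pairs shortest-path computation. For each intermediate vertex k = 0, 1, …, 3, update dist[i][j] ← min(dist[i][j], dist[i][k] + dist[k][j]). The final matrix gives, for each (i, j), the minimum total weight of any directed path from i to j (possibly empty when i = j).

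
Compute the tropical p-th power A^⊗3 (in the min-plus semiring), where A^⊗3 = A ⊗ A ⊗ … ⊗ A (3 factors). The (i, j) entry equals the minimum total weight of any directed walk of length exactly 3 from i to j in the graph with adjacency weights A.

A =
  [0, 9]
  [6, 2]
A^⊗3 =
  [0, 9]
  [6, 6]

Each entry (A^⊗3)_ij equals the minimum over all length-3 walks i = v_0 → v_1 → … → v_3 = j of Σ_t A[v_t][v_{t+1}]. For example, for (i, j) = (0, 1) we minimise over 4 possible intermediate vertex sequences; the minimum is 9, attained along the walk 0 → 0 → 0 → 1.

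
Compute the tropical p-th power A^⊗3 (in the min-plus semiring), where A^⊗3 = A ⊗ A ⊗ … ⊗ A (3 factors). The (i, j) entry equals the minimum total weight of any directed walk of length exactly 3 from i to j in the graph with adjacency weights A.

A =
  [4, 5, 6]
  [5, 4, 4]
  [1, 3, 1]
A^⊗3 =
  [8, 10, 8]
  [6, 8, 6]
  [3, 5, 3]

Each entry (A^⊗3)_ij equals the minimum over all length-3 walks i = v_0 → v_1 → … → v_3 = j of Σ_t A[v_t][v_{t+1}]. For example, for (i, j) = (0, 2) we minimise over 9 possible intermediate vertex sequences; the minimum is 8, attained along the walk 0 → 2 → 2 → 2.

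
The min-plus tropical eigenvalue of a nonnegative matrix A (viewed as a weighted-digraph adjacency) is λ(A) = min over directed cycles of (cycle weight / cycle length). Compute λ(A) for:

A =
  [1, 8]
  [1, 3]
λ(A) = 1

Enumerate directed cycles and compute their means (weight / length). Sample:
  cycle 0 → 0: weight = 1, length = 1, mean = 1/1 ≈ 1.000
  cycle 1 → 1: weight = 3, length = 1, mean = 3/1 ≈ 3.000
  cycle 0 → 1 → 0: weight = 9, length = 2, mean = 9/2 ≈ 4.500
  cycle 1 → 0 → 1: weight = 9, length = 2, mean = 9/2 ≈ 4.500
Minimum mean = 1.000, attained e.g. along the cycle 0 → 0 with weight 1 and length 1. So λ(A) = 1/1 = 1.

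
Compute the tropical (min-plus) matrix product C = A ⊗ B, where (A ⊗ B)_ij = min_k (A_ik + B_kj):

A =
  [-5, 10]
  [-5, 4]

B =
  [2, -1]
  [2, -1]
A ⊗ B =
  [-3, -6]
  [-3, -6]

Apply the min-plus product entry-by-entry:
  C[0][0] = min over k of (A[0][0] + B[0][0] = -5 + 2 = -3, A[0][1] + B[1][0] = 10 + 2 = 12) = -3 (attained at k = 0)
  C[0][1] = min over k of (A[0][0] + B[0][1] = -5 + -1 = -6, A[0][1] + B[1][1] = 10 + -1 = 9) = -6 (attained at k = 0)
  C[1][0] = min over k of (A[1][0] + B[0][0] = -5 + 2 = -3, A[1][1] + B[1][0] = 4 + 2 = 6) = -3 (attained at k = 0)
  C[1][1] = min over k of (A[1][0] + B[0][1] = -5 + -1 = -6, A[1][1] + B[1][1] = 4 + -1 = 3) = -6 (attained at k = 0)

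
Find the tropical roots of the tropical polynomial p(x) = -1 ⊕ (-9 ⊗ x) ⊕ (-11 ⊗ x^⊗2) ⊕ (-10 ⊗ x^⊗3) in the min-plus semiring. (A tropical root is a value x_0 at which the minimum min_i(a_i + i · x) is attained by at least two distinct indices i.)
Roots: {-1, 2, 8}

Each tropical root is a break point of the lower envelope of the lines y = a_i + i · x (there are 4 lines, with slopes 0, 1, ..., 3). Only the lines that attain the minimum somewhere contribute to roots; other lines are dominated. Here the surviving (envelope) indices are i = 3, i = 2, i = 1, i = 0.
Intersections between consecutive envelope lines give the roots: for adjacent envelope indices i < j the intersection is x = (a_i − a_j) / (j − i). Reading off the sorted break points: {-1, 2, 8}.
Verification: at each break x_0, at least two indices attain the minimum of min_i(a_i + i · x_0).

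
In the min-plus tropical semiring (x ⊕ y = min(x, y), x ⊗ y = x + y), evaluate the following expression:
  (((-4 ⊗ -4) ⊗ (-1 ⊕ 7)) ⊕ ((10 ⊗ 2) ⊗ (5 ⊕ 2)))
(((-4 ⊗ -4) ⊗ (-1 ⊕ 7)) ⊕ ((10 ⊗ 2) ⊗ (5 ⊕ 2))) = -9

Expand innermost to outermost. Recall ⊕ takes the minimum of its arguments and ⊗ takes their sum. Working out the expression (((-4 ⊗ -4) ⊗ (-1 ⊕ 7)) ⊕ ((10 ⊗ 2) ⊗ (5 ⊕ 2))) gives -9.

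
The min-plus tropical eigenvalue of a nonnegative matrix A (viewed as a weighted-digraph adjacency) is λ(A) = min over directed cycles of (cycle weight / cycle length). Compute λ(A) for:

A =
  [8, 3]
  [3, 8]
λ(A) = 3

Enumerate directed cycles and compute their means (weight / length). Sample:
  cycle 0 → 0: weight = 8, length = 1, mean = 8/1 ≈ 8.000
  cycle 1 → 1: weight = 8, length = 1, mean = 8/1 ≈ 8.000
  cycle 0 → 1 → 0: weight = 6, length = 2, mean = 6/2 ≈ 3.000
  cycle 1 → 0 → 1: weight = 6, length = 2, mean = 6/2 ≈ 3.000
Minimum mean = 3.000, attained e.g. along the cycle 0 → 1 → 0 with weight 6 and length 2. So λ(A) = 6/2 = 3.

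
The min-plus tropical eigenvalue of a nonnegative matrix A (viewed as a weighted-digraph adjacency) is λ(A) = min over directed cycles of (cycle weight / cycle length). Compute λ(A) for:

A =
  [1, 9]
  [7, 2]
λ(A) = 1

Enumerate directed cycles and compute their means (weight / length). Sample:
  cycle 0 → 0: weight = 1, length = 1, mean = 1/1 ≈ 1.000
  cycle 1 → 1: weight = 2, length = 1, mean = 2/1 ≈ 2.000
  cycle 0 → 1 → 0: weight = 16, length = 2, mean = 16/2 ≈ 8.000
  cycle 1 → 0 → 1: weight = 16, length = 2, mean = 16/2 ≈ 8.000
Minimum mean = 1.000, attained e.g. along the cycle 0 → 0 with weight 1 and length 1. So λ(A) = 1/1 = 1.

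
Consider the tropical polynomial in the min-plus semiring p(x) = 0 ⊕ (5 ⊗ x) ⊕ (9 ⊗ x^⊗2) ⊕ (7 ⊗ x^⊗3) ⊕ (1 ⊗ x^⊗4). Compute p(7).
p(7) = 0

A tropical monomial a ⊗ x^⊗i evaluates to a + i · x. Evaluating each term at x = 7:
  Term 0 contributes 0 + 0 · 7 = 0
  Term 1 contributes 5 + 1 · 7 = 12
  Term 2 contributes 9 + 2 · 7 = 23
  Term 3 contributes 7 + 3 · 7 = 28
  Term 4 contributes 1 + 4 · 7 = 29
p(7) = ⊕ of these = min[0, 12, 23, 28, 29] = 0.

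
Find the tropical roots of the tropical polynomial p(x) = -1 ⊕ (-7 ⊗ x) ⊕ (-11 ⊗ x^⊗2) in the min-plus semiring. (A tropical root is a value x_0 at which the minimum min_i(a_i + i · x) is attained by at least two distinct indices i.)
Roots: {4, 6}

Each tropical root is a break point of the lower envelope of the lines y = a_i + i · x (there are 3 lines, with slopes 0, 1, ..., 2). Only the lines that attain the minimum somewhere contribute to roots; other lines are dominated. Here the surviving (envelope) indices are i = 2, i = 1, i = 0.
Intersections between consecutive envelope lines give the roots: for adjacent envelope indices i < j the intersection is x = (a_i − a_j) / (j − i). Reading off the sorted break points: {4, 6}.
Verification: at each break x_0, at least two indices attain the minimum of min_i(a_i + i · x_0).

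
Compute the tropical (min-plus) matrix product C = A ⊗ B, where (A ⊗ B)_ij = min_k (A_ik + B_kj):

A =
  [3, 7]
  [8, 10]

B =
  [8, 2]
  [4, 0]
A ⊗ B =
  [11, 5]
  [14, 10]

Apply the min-plus product entry-by-entry:
  C[0][0] = min over k of (A[0][0] + B[0][0] = 3 + 8 = 11, A[0][1] + B[1][0] = 7 + 4 = 11) = 11 (attained at k = 0)
  C[0][1] = min over k of (A[0][0] + B[0][1] = 3 + 2 = 5, A[0][1] + B[1][1] = 7 + 0 = 7) = 5 (attained at k = 0)
  C[1][0] = min over k of (A[1][0] + B[0][0] = 8 + 8 = 16, A[1][1] + B[1][0] = 10 + 4 = 14) = 14 (attained at k = 1)
  C[1][1] = min over k of (A[1][0] + B[0][1] = 8 + 2 = 10, A[1][1] + B[1][1] = 10 + 0 = 10) = 10 (attained at k = 0)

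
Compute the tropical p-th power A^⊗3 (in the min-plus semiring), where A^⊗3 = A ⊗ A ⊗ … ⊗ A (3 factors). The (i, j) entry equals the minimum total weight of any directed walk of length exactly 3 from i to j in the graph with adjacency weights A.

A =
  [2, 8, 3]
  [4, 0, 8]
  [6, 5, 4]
A^⊗3 =
  [6, 8, 7]
  [4, 0, 7]
  [9, 5, 11]

Each entry (A^⊗3)_ij equals the minimum over all length-3 walks i = v_0 → v_1 → … → v_3 = j of Σ_t A[v_t][v_{t+1}]. For example, for (i, j) = (0, 2) we minimise over 9 possible intermediate vertex sequences; the minimum is 7, attained along the walk 0 → 0 → 0 → 2.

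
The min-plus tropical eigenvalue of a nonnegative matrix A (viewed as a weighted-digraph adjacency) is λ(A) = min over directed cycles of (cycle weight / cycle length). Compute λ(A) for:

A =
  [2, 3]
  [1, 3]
λ(A) = 2

Enumerate directed cycles and compute their means (weight / length). Sample:
  cycle 0 → 0: weight = 2, length = 1, mean = 2/1 ≈ 2.000
  cycle 1 → 1: weight = 3, length = 1, mean = 3/1 ≈ 3.000
  cycle 0 → 1 → 0: weight = 4, length = 2, mean = 4/2 ≈ 2.000
  cycle 1 → 0 → 1: weight = 4, length = 2, mean = 4/2 ≈ 2.000
Minimum mean = 2.000, attained e.g. along the cycle 0 → 0 with weight 2 and length 1. So λ(A) = 2/1 = 2.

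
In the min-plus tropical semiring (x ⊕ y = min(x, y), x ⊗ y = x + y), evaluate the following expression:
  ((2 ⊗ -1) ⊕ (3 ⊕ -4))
((2 ⊗ -1) ⊕ (3 ⊕ -4)) = -4

Expand innermost to outermost. Recall ⊕ takes the minimum of its arguments and ⊗ takes their sum. Working out the expression ((2 ⊗ -1) ⊕ (3 ⊕ -4)) gives -4.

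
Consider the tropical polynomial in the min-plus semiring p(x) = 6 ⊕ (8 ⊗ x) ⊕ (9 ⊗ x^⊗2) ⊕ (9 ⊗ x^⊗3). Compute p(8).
p(8) = 6

A tropical monomial a ⊗ x^⊗i evaluates to a + i · x. Evaluating each term at x = 8:
  Term 0 contributes 6 + 0 · 8 = 6
  Term 1 contributes 8 + 1 · 8 = 16
  Term 2 contributes 9 + 2 · 8 = 25
  Term 3 contributes 9 + 3 · 8 = 33
p(8) = ⊕ of these = min[6, 16, 25, 33] = 6.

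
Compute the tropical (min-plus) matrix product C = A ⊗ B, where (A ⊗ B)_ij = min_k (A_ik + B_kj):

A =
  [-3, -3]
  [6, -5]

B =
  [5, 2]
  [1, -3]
A ⊗ B =
  [-2, -6]
  [-4, -8]

Apply the min-plus product entry-by-entry:
  C[0][0] = min over k of (A[0][0] + B[0][0] = -3 + 5 = 2, A[0][1] + B[1][0] = -3 + 1 = -2) = -2 (attained at k = 1)
  C[0][1] = min over k of (A[0][0] + B[0][1] = -3 + 2 = -1, A[0][1] + B[1][1] = -3 + -3 = -6) = -6 (attained at k = 1)
  C[1][0] = min over k of (A[1][0] + B[0][0] = 6 + 5 = 11, A[1][1] + B[1][0] = -5 + 1 = -4) = -4 (attained at k = 1)
  C[1][1] = min over k of (A[1][0] + B[0][1] = 6 + 2 = 8, A[1][1] + B[1][1] = -5 + -3 = -8) = -8 (attained at k = 1)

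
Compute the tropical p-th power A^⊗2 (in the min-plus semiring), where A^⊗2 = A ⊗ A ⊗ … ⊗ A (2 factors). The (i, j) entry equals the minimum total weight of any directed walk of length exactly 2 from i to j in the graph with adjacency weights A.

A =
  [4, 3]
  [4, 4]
A^⊗2 =
  [7, 7]
  [8, 7]

Each entry (A^⊗2)_ij equals the minimum over all length-2 walks i = v_0 → v_1 → … → v_2 = j of Σ_t A[v_t][v_{t+1}]. For example, for (i, j) = (0, 1) we minimise over 2 possible intermediate vertex sequences; the minimum is 7, attained along the walk 0 → 0 → 1.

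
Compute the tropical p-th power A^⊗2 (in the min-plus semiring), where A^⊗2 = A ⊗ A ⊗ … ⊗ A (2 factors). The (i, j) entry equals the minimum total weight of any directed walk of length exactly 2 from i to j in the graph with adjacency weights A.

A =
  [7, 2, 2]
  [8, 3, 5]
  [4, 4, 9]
A^⊗2 =
  [6, 5, 7]
  [9, 6, 8]
  [11, 6, 6]

Each entry (A^⊗2)_ij equals the minimum over all length-2 walks i = v_0 → v_1 → … → v_2 = j of Σ_t A[v_t][v_{t+1}]. For example, for (i, j) = (0, 2) we minimise over 3 possible intermediate vertex sequences; the minimum is 7, attained along the walk 0 → 1 → 2.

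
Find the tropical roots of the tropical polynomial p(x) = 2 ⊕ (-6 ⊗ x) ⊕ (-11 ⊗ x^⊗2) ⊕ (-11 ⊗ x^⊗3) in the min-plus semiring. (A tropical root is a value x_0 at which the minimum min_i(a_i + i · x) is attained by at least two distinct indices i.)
Roots: {0, 5, 8}

Each tropical root is a break point of the lower envelope of the lines y = a_i + i · x (there are 4 lines, with slopes 0, 1, ..., 3). Only the lines that attain the minimum somewhere contribute to roots; other lines are dominated. Here the surviving (envelope) indices are i = 3, i = 2, i = 1, i = 0.
Intersections between consecutive envelope lines give the roots: for adjacent envelope indices i < j the intersection is x = (a_i − a_j) / (j − i). Reading off the sorted break points: {0, 5, 8}.
Verification: at each break x_0, at least two indices attain the minimum of min_i(a_i + i · x_0).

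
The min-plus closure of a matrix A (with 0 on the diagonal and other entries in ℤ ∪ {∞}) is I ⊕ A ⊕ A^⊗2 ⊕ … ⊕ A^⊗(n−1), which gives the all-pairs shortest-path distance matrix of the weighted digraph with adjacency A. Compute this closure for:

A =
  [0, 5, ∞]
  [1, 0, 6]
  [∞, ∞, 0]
Closure =
  [0, 5, 11]
  [1, 0, 6]
  [∞, ∞, 0]

This is the Floyd-Warshall all-pairs shortest-path computation. For each intermediate vertex k = 0, 1, …, 2, update dist[i][j] ← min(dist[i][j], dist[i][k] + dist[k][j]). The final matrix gives, for each (i, j), the minimum total weight of any directed path from i to j (possibly empty when i = j).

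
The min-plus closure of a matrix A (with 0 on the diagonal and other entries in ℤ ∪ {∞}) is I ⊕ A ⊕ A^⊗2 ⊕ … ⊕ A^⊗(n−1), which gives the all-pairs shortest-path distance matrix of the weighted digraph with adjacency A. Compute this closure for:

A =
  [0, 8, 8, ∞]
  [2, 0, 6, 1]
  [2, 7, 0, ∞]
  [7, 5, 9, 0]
Closure =
  [0, 8, 8, 9]
  [2, 0, 6, 1]
  [2, 7, 0, 8]
  [7, 5, 9, 0]

This is the Floyd-Warshall all-pairs shortest-path computation. For each intermediate vertex k = 0, 1, …, 3, update dist[i][j] ← min(dist[i][j], dist[i][k] + dist[k][j]). The final matrix gives, for each (i, j), the minimum total weight of any directed path from i to j (possibly empty when i = j).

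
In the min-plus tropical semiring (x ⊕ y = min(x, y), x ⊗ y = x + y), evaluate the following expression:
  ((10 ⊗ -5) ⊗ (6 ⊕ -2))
((10 ⊗ -5) ⊗ (6 ⊕ -2)) = 3

Expand innermost to outermost. Recall ⊕ takes the minimum of its arguments and ⊗ takes their sum. Working out the expression ((10 ⊗ -5) ⊗ (6 ⊕ -2)) gives 3.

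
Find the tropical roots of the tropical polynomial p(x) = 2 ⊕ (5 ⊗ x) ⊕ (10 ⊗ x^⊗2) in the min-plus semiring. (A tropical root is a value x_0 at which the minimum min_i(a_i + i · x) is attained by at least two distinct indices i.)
Roots: {-5, -3}

Each tropical root is a break point of the lower envelope of the lines y = a_i + i · x (there are 3 lines, with slopes 0, 1, ..., 2). Only the lines that attain the minimum somewhere contribute to roots; other lines are dominated. Here the surviving (envelope) indices are i = 2, i = 1, i = 0.
Intersections between consecutive envelope lines give the roots: for adjacent envelope indices i < j the intersection is x = (a_i − a_j) / (j − i). Reading off the sorted break points: {-5, -3}.
Verification: at each break x_0, at least two indices attain the minimum of min_i(a_i + i · x_0).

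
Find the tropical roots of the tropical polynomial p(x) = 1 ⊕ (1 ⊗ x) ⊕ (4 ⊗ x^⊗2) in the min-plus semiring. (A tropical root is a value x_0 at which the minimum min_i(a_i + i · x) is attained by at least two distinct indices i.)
Roots: {-3, 0}

Each tropical root is a break point of the lower envelope of the lines y = a_i + i · x (there are 3 lines, with slopes 0, 1, ..., 2). Only the lines that attain the minimum somewhere contribute to roots; other lines are dominated. Here the surviving (envelope) indices are i = 2, i = 1, i = 0.
Intersections between consecutive envelope lines give the roots: for adjacent envelope indices i < j the intersection is x = (a_i − a_j) / (j − i). Reading off the sorted break points: {-3, 0}.
Verification: at each break x_0, at least two indices attain the minimum of min_i(a_i + i · x_0).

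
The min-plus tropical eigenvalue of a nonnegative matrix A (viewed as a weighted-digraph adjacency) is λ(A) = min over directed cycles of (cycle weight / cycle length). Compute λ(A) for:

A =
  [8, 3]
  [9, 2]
λ(A) = 2

Enumerate directed cycles and compute their means (weight / length). Sample:
  cycle 0 → 0: weight = 8, length = 1, mean = 8/1 ≈ 8.000
  cycle 1 → 1: weight = 2, length = 1, mean = 2/1 ≈ 2.000
  cycle 0 → 1 → 0: weight = 12, length = 2, mean = 12/2 ≈ 6.000
  cycle 1 → 0 → 1: weight = 12, length = 2, mean = 12/2 ≈ 6.000
Minimum mean = 2.000, attained e.g. along the cycle 1 → 1 with weight 2 and length 1. So λ(A) = 2/1 = 2.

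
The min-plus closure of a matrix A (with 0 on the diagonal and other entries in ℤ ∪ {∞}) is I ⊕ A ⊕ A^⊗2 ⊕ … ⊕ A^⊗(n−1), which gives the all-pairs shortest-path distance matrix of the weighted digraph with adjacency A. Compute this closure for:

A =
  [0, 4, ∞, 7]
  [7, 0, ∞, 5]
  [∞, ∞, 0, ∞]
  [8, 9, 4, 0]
Closure =
  [0, 4, 11, 7]
  [7, 0, 9, 5]
  [∞, ∞, 0, ∞]
  [8, 9, 4, 0]

This is the Floyd-Warshall all-pairs shortest-path computation. For each intermediate vertex k = 0, 1, …, 3, update dist[i][j] ← min(dist[i][j], dist[i][k] + dist[k][j]). The final matrix gives, for each (i, j), the minimum total weight of any directed path from i to j (possibly empty when i = j).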